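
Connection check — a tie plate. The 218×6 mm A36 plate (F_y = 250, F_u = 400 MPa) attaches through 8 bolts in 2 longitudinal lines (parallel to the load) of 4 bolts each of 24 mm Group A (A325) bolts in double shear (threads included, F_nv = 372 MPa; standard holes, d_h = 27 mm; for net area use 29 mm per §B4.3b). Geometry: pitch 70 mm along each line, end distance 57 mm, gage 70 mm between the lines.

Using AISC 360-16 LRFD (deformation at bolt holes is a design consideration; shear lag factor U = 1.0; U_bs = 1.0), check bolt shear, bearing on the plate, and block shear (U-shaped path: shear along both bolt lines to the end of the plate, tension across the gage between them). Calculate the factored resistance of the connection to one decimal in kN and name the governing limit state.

Bolt shear: A_b = π(24)²/4 = 452.39 mm². φR_n = 0.75 × 372 × 452.39 × 8 × 2 = 2019.5 kN.
Bearing (6 mm plate, F_u = 400 MPa): end bolts L_c = 57 − 27/2 = 43.5, R_n = min(1.2×43.5×6×400, 2.4×24×6×400) = 125.28 kN/bolt; interior L_c = 70 − 27 = 43, R_n = 123.84 kN/bolt. φR_n = 0.75 × (2×125.28 + 6×123.84) = 745.2 kN.
Block shear: shear path 2×[57+3×70] = 2×267 mm, A_gv = 3204, A_nv = 2×(267 − 3.5×29)×6 = 1986 mm²; tension across gage: (70 − 1×29)×6 = 246 mm². R_n = min(0.6×400×1986, 0.6×250×3204) + 1.0×400×246 = min(476.64, 480.6) + 98.4 = 575.04 kN. φR_n = 0.75 × 575.04 = 431.3 kN.
Governing: min(2019.5, 745.2, 431.3) = 431.3 kN → block shear.

431.3 kN (block shear governs)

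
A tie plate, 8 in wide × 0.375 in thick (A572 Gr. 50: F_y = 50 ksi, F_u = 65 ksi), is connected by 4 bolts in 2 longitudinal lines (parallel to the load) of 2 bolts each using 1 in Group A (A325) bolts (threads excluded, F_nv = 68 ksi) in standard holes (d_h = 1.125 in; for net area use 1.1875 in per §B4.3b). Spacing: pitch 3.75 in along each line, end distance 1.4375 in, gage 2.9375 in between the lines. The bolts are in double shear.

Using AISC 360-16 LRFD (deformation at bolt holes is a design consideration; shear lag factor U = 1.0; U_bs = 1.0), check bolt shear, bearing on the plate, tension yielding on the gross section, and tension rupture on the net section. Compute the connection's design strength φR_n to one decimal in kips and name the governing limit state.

102.8 kips (net-section rupture governs)

Bolt shear: A_b = π(1)²/4 = 0.7854 in². φR_n = 0.75 × 68 × 0.7854 × 4 × 2 = 320.4 kips.
Bearing (0.375 in plate, F_u = 65 ksi): end bolts L_c = 1.4375 − 1.125/2 = 0.875, R_n = min(1.2×0.875×0.375×65, 2.4×1×0.375×65) = 25.594 kips/bolt; interior L_c = 3.75 − 1.125 = 2.625, R_n = 58.5 kips/bolt. φR_n = 0.75 × (2×25.594 + 2×58.5) = 126.1 kips.
Tension yield (gross): A_g = 8×0.375 = 3 in². φR_n = 0.90 × 50 × 3 = 135.0 kips.
Tension rupture (net): A_n = (8 − 2×1.1875)×0.375 = 2.1094 in² (U = 1.0, A_e = A_n). φR_n = 0.75 × 65 × 2.1094 = 102.8 kips.
Governing: min(320.4, 126.1, 135.0, 102.8) = 102.8 kips → net-section rupture.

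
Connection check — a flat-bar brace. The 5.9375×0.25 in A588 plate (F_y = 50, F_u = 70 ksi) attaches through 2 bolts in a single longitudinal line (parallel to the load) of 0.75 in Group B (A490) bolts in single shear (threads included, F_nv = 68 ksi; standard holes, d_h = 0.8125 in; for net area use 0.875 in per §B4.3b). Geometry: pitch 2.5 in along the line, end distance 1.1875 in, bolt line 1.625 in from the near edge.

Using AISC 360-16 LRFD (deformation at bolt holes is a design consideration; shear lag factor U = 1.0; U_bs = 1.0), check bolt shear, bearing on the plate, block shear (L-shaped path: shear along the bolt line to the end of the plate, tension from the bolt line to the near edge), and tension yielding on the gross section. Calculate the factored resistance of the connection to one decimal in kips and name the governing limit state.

34.3 kips (block shear governs)

Bolt shear: A_b = π(0.75)²/4 = 0.44179 in². φR_n = 0.75 × 68 × 0.44179 × 2 × 1 = 45.1 kips.
Bearing (0.25 in plate, F_u = 70 ksi): end bolts L_c = 1.1875 − 0.8125/2 = 0.78125, R_n = min(1.2×0.78125×0.25×70, 2.4×0.75×0.25×70) = 16.406 kips/bolt; interior L_c = 2.5 − 0.8125 = 1.6875, R_n = 31.5 kips/bolt. φR_n = 0.75 × (1×16.406 + 1×31.5) = 35.9 kips.
Block shear: shear path 1×[1.1875+1×2.5] = 1×3.6875 in, A_gv = 0.92188, A_nv = 1×(3.6875 − 1.5×0.875)×0.25 = 0.59375 in²; tension to near edge: (1.625 − 0.5×0.875)×0.25 = 0.29688 in². R_n = min(0.6×70×0.59375, 0.6×50×0.92188) + 1.0×70×0.29688 = min(24.938, 27.656) + 20.782 = 45.72 kips. φR_n = 0.75 × 45.72 = 34.3 kips.
Tension yield (gross): A_g = 5.9375×0.25 = 1.4844 in². φR_n = 0.90 × 50 × 1.4844 = 66.8 kips.
Governing: min(45.1, 35.9, 34.3, 66.8) = 34.3 kips → block shear.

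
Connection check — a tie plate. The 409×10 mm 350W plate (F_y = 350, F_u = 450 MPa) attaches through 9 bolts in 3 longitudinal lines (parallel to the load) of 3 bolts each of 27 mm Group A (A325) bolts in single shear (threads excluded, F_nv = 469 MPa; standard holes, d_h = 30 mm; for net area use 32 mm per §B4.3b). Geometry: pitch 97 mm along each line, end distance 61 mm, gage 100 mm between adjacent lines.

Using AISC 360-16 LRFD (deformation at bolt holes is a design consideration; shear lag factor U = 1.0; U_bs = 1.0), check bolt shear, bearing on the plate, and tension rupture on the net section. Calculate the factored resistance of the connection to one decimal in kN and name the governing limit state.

1056.4 kN (net-section rupture governs)

Bolt shear: A_b = π(27)²/4 = 572.56 mm². φR_n = 0.75 × 469 × 572.56 × 9 × 1 = 1812.6 kN.
Bearing (10 mm plate, F_u = 450 MPa): end bolts L_c = 61 − 30/2 = 46, R_n = min(1.2×46×10×450, 2.4×27×10×450) = 248.4 kN/bolt; interior L_c = 97 − 30 = 67, R_n = 291.6 kN/bolt. φR_n = 0.75 × (3×248.4 + 6×291.6) = 1871.1 kN.
Tension rupture (net): A_n = (409 − 3×32)×10 = 3130 mm² (U = 1.0, A_e = A_n). φR_n = 0.75 × 450 × 3130 = 1056.4 kN.
Governing: min(1812.6, 1871.1, 1056.4) = 1056.4 kN → net-section rupture.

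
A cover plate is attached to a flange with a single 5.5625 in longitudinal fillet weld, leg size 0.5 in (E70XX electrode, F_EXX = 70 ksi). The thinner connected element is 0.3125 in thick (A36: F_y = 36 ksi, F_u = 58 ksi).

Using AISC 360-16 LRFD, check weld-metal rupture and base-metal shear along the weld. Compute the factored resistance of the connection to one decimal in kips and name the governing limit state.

Weld metal: throat = 0.707×0.5 = 0.3535 in, L = 5.5625 in. φR_n = 0.75 × 0.6 × 70 × 0.3535 × 5.5625 = 61.9 kips.
Base metal shear (0.3125 in plate): yield φR_n = 1.0×0.6×36×0.3125×5.5625 = 37.5 kips; rupture φR_n = 0.75×0.6×58×0.3125×5.5625 = 45.4 kips; take 37.5 kips (yield).
Governing: min(61.9, 37.5) = 37.5 kips → base-metal shear.

37.5 kips (base-metal shear governs)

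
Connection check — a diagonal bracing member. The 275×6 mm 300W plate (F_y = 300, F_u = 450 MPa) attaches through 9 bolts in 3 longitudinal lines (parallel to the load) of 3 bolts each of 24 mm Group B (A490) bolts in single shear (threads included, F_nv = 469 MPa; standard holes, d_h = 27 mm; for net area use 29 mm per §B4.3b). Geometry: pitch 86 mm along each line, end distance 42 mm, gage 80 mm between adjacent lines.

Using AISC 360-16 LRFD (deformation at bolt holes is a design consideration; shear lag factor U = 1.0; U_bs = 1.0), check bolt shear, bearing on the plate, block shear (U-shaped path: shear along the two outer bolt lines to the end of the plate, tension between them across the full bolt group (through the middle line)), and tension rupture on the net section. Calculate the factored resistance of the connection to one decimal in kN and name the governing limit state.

Bolt shear: A_b = π(24)²/4 = 452.39 mm². φR_n = 0.75 × 469 × 452.39 × 9 × 1 = 1432.2 kN.
Bearing (6 mm plate, F_u = 450 MPa): end bolts L_c = 42 − 27/2 = 28.5, R_n = min(1.2×28.5×6×450, 2.4×24×6×450) = 92.34 kN/bolt; interior L_c = 86 − 27 = 59, R_n = 155.52 kN/bolt. φR_n = 0.75 × (3×92.34 + 6×155.52) = 907.6 kN.
Block shear: shear path 2×[42+2×86] = 2×214 mm, A_gv = 2568, A_nv = 2×(214 − 2.5×29)×6 = 1698 mm²; tension across gage: (160 − 2×29)×6 = 612 mm². R_n = min(0.6×450×1698, 0.6×300×2568) + 1.0×450×612 = min(458.46, 462.24) + 275.4 = 733.86 kN. φR_n = 0.75 × 733.86 = 550.4 kN.
Tension rupture (net): A_n = (275 − 3×29)×6 = 1128 mm² (U = 1.0, A_e = A_n). φR_n = 0.75 × 450 × 1128 = 380.7 kN.
Governing: min(1432.2, 907.6, 550.4, 380.7) = 380.7 kN → net-section rupture.

380.7 kN (net-section rupture governs)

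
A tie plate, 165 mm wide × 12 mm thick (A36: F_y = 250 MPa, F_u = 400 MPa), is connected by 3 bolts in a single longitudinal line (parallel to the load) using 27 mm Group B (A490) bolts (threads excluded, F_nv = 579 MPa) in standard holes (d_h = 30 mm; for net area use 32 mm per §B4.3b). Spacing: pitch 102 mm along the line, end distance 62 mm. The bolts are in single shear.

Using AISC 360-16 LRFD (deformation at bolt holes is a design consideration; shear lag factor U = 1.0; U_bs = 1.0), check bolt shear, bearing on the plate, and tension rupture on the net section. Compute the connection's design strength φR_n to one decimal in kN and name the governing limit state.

478.8 kN (net-section rupture governs)

Bolt shear: A_b = π(27)²/4 = 572.56 mm². φR_n = 0.75 × 579 × 572.56 × 3 × 1 = 745.9 kN.
Bearing (12 mm plate, F_u = 400 MPa): end bolts L_c = 62 − 30/2 = 47, R_n = min(1.2×47×12×400, 2.4×27×12×400) = 270.72 kN/bolt; interior L_c = 102 − 30 = 72, R_n = 311.04 kN/bolt. φR_n = 0.75 × (1×270.72 + 2×311.04) = 669.6 kN.
Tension rupture (net): A_n = (165 − 1×32)×12 = 1596 mm² (U = 1.0, A_e = A_n). φR_n = 0.75 × 400 × 1596 = 478.8 kN.
Governing: min(745.9, 669.6, 478.8) = 478.8 kN → net-section rupture.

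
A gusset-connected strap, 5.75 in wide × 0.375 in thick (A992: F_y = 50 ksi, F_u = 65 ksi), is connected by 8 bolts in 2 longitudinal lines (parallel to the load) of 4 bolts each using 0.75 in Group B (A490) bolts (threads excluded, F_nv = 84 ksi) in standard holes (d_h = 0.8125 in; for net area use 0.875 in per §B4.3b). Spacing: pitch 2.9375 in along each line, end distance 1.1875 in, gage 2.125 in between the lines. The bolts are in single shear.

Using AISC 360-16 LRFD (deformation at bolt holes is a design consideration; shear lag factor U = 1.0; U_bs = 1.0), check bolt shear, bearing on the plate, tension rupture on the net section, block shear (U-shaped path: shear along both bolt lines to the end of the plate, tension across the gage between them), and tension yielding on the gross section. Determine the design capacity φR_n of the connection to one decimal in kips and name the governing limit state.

73.1 kips (net-section rupture governs)

Bolt shear: A_b = π(0.75)²/4 = 0.44179 in². φR_n = 0.75 × 84 × 0.44179 × 8 × 1 = 222.7 kips.
Bearing (0.375 in plate, F_u = 65 ksi): end bolts L_c = 1.1875 − 0.8125/2 = 0.78125, R_n = min(1.2×0.78125×0.375×65, 2.4×0.75×0.375×65) = 22.852 kips/bolt; interior L_c = 2.9375 − 0.8125 = 2.125, R_n = 43.875 kips/bolt. φR_n = 0.75 × (2×22.852 + 6×43.875) = 231.7 kips.
Tension rupture (net): A_n = (5.75 − 2×0.875)×0.375 = 1.5 in² (U = 1.0, A_e = A_n). φR_n = 0.75 × 65 × 1.5 = 73.1 kips.
Block shear: shear path 2×[1.1875+3×2.9375] = 2×10 in, A_gv = 7.5, A_nv = 2×(10 − 3.5×0.875)×0.375 = 5.2031 in²; tension across gage: (2.125 − 1×0.875)×0.375 = 0.46875 in². R_n = min(0.6×65×5.2031, 0.6×50×7.5) + 1.0×65×0.46875 = min(202.92, 225) + 30.469 = 233.39 kips. φR_n = 0.75 × 233.39 = 175.0 kips.
Tension yield (gross): A_g = 5.75×0.375 = 2.1563 in². φR_n = 0.90 × 50 × 2.1563 = 97.0 kips.
Governing: min(222.7, 231.7, 73.1, 175.0, 97.0) = 73.1 kips → net-section rupture.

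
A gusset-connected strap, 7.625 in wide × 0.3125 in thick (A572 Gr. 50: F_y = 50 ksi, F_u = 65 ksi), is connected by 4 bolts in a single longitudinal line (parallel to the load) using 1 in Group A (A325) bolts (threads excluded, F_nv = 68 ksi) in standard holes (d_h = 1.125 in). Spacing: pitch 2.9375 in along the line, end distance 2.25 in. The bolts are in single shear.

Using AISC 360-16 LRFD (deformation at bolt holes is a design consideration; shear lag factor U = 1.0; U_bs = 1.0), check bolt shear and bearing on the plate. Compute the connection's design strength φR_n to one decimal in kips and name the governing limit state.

130.3 kips (bearing governs)

Bolt shear: A_b = π(1)²/4 = 0.7854 in². φR_n = 0.75 × 68 × 0.7854 × 4 × 1 = 160.2 kips.
Bearing (0.3125 in plate, F_u = 65 ksi): end bolts L_c = 2.25 − 1.125/2 = 1.6875, R_n = min(1.2×1.6875×0.3125×65, 2.4×1×0.3125×65) = 41.133 kips/bolt; interior L_c = 2.9375 − 1.125 = 1.8125, R_n = 44.18 kips/bolt. φR_n = 0.75 × (1×41.133 + 3×44.18) = 130.3 kips.
Governing: min(160.2, 130.3) = 130.3 kips → bearing.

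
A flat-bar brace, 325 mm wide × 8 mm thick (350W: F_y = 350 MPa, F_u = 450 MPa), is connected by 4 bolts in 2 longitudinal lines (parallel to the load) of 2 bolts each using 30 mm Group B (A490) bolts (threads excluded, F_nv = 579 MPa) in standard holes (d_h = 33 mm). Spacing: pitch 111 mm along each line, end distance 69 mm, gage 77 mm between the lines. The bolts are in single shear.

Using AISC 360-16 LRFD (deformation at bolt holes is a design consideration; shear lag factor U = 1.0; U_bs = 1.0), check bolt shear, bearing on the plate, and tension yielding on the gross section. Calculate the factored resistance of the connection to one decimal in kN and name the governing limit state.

729.0 kN (bearing governs)

Bolt shear: A_b = π(30)²/4 = 706.86 mm². φR_n = 0.75 × 579 × 706.86 × 4 × 1 = 1227.8 kN.
Bearing (8 mm plate, F_u = 450 MPa): end bolts L_c = 69 − 33/2 = 52.5, R_n = min(1.2×52.5×8×450, 2.4×30×8×450) = 226.8 kN/bolt; interior L_c = 111 − 33 = 78, R_n = 259.2 kN/bolt. φR_n = 0.75 × (2×226.8 + 2×259.2) = 729.0 kN.
Tension yield (gross): A_g = 325×8 = 2600 mm². φR_n = 0.90 × 350 × 2600 = 819.0 kN.
Governing: min(1227.8, 729.0, 819.0) = 729.0 kN → bearing.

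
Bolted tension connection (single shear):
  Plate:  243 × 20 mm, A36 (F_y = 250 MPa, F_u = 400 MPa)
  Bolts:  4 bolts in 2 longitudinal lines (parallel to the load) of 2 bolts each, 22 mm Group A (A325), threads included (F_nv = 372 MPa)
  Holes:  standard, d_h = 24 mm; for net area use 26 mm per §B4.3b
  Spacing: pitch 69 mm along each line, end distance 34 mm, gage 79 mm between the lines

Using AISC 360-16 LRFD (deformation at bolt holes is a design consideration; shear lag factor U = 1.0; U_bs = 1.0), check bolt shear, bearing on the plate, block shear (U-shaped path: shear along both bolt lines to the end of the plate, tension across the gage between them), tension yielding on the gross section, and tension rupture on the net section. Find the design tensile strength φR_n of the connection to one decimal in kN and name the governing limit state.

424.2 kN (bolt shear governs)

Bolt shear: A_b = π(22)²/4 = 380.13 mm². φR_n = 0.75 × 372 × 380.13 × 4 × 1 = 424.2 kN.
Bearing (20 mm plate, F_u = 400 MPa): end bolts L_c = 34 − 24/2 = 22, R_n = min(1.2×22×20×400, 2.4×22×20×400) = 211.2 kN/bolt; interior L_c = 69 − 24 = 45, R_n = 422.4 kN/bolt. φR_n = 0.75 × (2×211.2 + 2×422.4) = 950.4 kN.
Block shear: shear path 2×[34+1×69] = 2×103 mm, A_gv = 4120, A_nv = 2×(103 − 1.5×26)×20 = 2560 mm²; tension across gage: (79 − 1×26)×20 = 1060 mm². R_n = min(0.6×400×2560, 0.6×250×4120) + 1.0×400×1060 = min(614.4, 618) + 424 = 1038.4 kN. φR_n = 0.75 × 1038.4 = 778.8 kN.
Tension yield (gross): A_g = 243×20 = 4860 mm². φR_n = 0.90 × 250 × 4860 = 1093.5 kN.
Tension rupture (net): A_n = (243 − 2×26)×20 = 3820 mm² (U = 1.0, A_e = A_n). φR_n = 0.75 × 400 × 3820 = 1146.0 kN.
Governing: min(424.2, 950.4, 778.8, 1093.5, 1146.0) = 424.2 kN → bolt shear.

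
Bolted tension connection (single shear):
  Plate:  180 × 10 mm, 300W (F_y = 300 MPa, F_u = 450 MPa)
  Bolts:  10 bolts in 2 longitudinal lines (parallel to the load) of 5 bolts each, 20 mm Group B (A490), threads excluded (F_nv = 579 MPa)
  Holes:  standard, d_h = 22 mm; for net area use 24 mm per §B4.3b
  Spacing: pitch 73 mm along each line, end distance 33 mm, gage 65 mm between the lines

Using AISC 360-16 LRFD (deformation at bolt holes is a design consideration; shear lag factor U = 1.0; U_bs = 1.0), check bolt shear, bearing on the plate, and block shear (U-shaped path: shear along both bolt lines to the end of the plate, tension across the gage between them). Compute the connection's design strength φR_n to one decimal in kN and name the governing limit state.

Bolt shear: A_b = π(20)²/4 = 314.16 mm². φR_n = 0.75 × 579 × 314.16 × 10 × 1 = 1364.2 kN.
Bearing (10 mm plate, F_u = 450 MPa): end bolts L_c = 33 − 22/2 = 22, R_n = min(1.2×22×10×450, 2.4×20×10×450) = 118.8 kN/bolt; interior L_c = 73 − 22 = 51, R_n = 216 kN/bolt. φR_n = 0.75 × (2×118.8 + 8×216) = 1474.2 kN.
Block shear: shear path 2×[33+4×73] = 2×325 mm, A_gv = 6500, A_nv = 2×(325 − 4.5×24)×10 = 4340 mm²; tension across gage: (65 − 1×24)×10 = 410 mm². R_n = min(0.6×450×4340, 0.6×300×6500) + 1.0×450×410 = min(1171.8, 1170) + 184.5 = 1354.5 kN. φR_n = 0.75 × 1354.5 = 1015.9 kN.
Governing: min(1364.2, 1474.2, 1015.9) = 1015.9 kN → block shear.

1015.9 kN (block shear governs)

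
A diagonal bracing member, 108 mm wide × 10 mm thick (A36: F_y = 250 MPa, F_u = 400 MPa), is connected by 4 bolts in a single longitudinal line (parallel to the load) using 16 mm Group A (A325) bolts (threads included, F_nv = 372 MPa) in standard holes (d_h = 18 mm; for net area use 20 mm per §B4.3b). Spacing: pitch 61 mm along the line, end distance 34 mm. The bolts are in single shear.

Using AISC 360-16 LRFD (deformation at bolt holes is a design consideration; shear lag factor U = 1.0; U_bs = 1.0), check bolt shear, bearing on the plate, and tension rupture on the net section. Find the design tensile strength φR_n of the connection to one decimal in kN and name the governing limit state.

224.4 kN (bolt shear governs)

Bolt shear: A_b = π(16)²/4 = 201.06 mm². φR_n = 0.75 × 372 × 201.06 × 4 × 1 = 224.4 kN.
Bearing (10 mm plate, F_u = 400 MPa): end bolts L_c = 34 − 18/2 = 25, R_n = min(1.2×25×10×400, 2.4×16×10×400) = 120 kN/bolt; interior L_c = 61 − 18 = 43, R_n = 153.6 kN/bolt. φR_n = 0.75 × (1×120 + 3×153.6) = 435.6 kN.
Tension rupture (net): A_n = (108 − 1×20)×10 = 880 mm² (U = 1.0, A_e = A_n). φR_n = 0.75 × 400 × 880 = 264.0 kN.
Governing: min(224.4, 435.6, 264.0) = 224.4 kN → bolt shear.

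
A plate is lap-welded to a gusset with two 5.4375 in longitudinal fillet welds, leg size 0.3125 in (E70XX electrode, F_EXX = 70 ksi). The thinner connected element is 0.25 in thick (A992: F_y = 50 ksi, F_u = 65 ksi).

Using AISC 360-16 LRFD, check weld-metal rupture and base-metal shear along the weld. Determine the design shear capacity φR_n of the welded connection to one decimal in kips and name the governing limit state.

75.7 kips (weld metal governs)

Weld metal: throat = 0.707×0.3125 = 0.22094 in, L = 2×5.4375 = 10.875 in. φR_n = 0.75 × 0.6 × 70 × 0.22094 × 10.875 = 75.7 kips.
Base metal shear (0.25 in plate): yield φR_n = 1.0×0.6×50×0.25×10.875 = 81.6 kips; rupture φR_n = 0.75×0.6×65×0.25×10.875 = 79.5 kips; take 79.5 kips (rupture).
Governing: min(75.7, 79.5) = 75.7 kips → weld metal.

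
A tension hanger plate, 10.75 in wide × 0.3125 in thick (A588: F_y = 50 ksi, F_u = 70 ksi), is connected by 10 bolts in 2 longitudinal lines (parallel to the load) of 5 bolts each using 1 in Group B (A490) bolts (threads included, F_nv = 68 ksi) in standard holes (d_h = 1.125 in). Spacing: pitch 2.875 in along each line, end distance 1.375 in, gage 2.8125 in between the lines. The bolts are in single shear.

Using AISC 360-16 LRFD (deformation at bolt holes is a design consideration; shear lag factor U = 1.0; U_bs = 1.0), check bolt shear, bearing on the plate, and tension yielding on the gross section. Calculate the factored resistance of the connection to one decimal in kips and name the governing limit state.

Bolt shear: A_b = π(1)²/4 = 0.7854 in². φR_n = 0.75 × 68 × 0.7854 × 10 × 1 = 400.6 kips.
Bearing (0.3125 in plate, F_u = 70 ksi): end bolts L_c = 1.375 − 1.125/2 = 0.8125, R_n = min(1.2×0.8125×0.3125×70, 2.4×1×0.3125×70) = 21.328 kips/bolt; interior L_c = 2.875 − 1.125 = 1.75, R_n = 45.938 kips/bolt. φR_n = 0.75 × (2×21.328 + 8×45.938) = 307.6 kips.
Tension yield (gross): A_g = 10.75×0.3125 = 3.3594 in². φR_n = 0.90 × 50 × 3.3594 = 151.2 kips.
Governing: min(400.6, 307.6, 151.2) = 151.2 kips → gross-section yield.

151.2 kips (gross-section yield governs)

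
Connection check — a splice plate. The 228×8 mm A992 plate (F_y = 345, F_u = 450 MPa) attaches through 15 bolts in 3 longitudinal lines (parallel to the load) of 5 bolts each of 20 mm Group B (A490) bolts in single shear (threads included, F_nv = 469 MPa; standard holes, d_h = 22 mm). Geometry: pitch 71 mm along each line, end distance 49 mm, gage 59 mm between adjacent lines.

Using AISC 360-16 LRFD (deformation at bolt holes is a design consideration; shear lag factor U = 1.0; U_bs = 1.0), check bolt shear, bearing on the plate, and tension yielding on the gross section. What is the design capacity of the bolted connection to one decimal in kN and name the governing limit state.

566.4 kN (gross-section yield governs)

Bolt shear: A_b = π(20)²/4 = 314.16 mm². φR_n = 0.75 × 469 × 314.16 × 15 × 1 = 1657.6 kN.
Bearing (8 mm plate, F_u = 450 MPa): end bolts L_c = 49 − 22/2 = 38, R_n = min(1.2×38×8×450, 2.4×20×8×450) = 164.16 kN/bolt; interior L_c = 71 − 22 = 49, R_n = 172.8 kN/bolt. φR_n = 0.75 × (3×164.16 + 12×172.8) = 1924.6 kN.
Tension yield (gross): A_g = 228×8 = 1824 mm². φR_n = 0.90 × 345 × 1824 = 566.4 kN.
Governing: min(1657.6, 1924.6, 566.4) = 566.4 kN → gross-section yield.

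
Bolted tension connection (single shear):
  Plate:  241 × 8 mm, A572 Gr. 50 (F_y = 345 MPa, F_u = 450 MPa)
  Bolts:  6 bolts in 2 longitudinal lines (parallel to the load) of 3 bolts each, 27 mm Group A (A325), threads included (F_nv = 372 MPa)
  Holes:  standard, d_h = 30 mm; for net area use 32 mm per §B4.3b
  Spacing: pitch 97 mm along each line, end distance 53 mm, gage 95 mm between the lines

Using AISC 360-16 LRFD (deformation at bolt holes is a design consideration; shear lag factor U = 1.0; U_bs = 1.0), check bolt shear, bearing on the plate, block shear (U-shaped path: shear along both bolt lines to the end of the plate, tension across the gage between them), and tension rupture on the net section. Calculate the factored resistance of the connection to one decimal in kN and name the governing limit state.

477.9 kN (net-section rupture governs)

Bolt shear: A_b = π(27)²/4 = 572.56 mm². φR_n = 0.75 × 372 × 572.56 × 6 × 1 = 958.5 kN.
Bearing (8 mm plate, F_u = 450 MPa): end bolts L_c = 53 − 30/2 = 38, R_n = min(1.2×38×8×450, 2.4×27×8×450) = 164.16 kN/bolt; interior L_c = 97 − 30 = 67, R_n = 233.28 kN/bolt. φR_n = 0.75 × (2×164.16 + 4×233.28) = 946.1 kN.
Block shear: shear path 2×[53+2×97] = 2×247 mm, A_gv = 3952, A_nv = 2×(247 − 2.5×32)×8 = 2672 mm²; tension across gage: (95 − 1×32)×8 = 504 mm². R_n = min(0.6×450×2672, 0.6×345×3952) + 1.0×450×504 = min(721.44, 818.06) + 226.8 = 948.24 kN. φR_n = 0.75 × 948.24 = 711.2 kN.
Tension rupture (net): A_n = (241 − 2×32)×8 = 1416 mm² (U = 1.0, A_e = A_n). φR_n = 0.75 × 450 × 1416 = 477.9 kN.
Governing: min(958.5, 946.1, 711.2, 477.9) = 477.9 kN → net-section rupture.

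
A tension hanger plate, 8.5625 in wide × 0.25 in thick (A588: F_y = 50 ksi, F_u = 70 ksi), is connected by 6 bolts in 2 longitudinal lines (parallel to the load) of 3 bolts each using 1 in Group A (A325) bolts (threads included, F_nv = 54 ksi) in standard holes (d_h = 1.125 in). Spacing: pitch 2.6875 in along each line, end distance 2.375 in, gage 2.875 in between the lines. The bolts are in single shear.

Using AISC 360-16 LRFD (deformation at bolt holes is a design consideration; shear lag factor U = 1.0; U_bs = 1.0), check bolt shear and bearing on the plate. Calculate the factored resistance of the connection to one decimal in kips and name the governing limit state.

Bolt shear: A_b = π(1)²/4 = 0.7854 in². φR_n = 0.75 × 54 × 0.7854 × 6 × 1 = 190.9 kips.
Bearing (0.25 in plate, F_u = 70 ksi): end bolts L_c = 2.375 − 1.125/2 = 1.8125, R_n = min(1.2×1.8125×0.25×70, 2.4×1×0.25×70) = 38.063 kips/bolt; interior L_c = 2.6875 − 1.125 = 1.5625, R_n = 32.813 kips/bolt. φR_n = 0.75 × (2×38.063 + 4×32.813) = 155.5 kips.
Governing: min(190.9, 155.5) = 155.5 kips → bearing.

155.5 kips (bearing governs)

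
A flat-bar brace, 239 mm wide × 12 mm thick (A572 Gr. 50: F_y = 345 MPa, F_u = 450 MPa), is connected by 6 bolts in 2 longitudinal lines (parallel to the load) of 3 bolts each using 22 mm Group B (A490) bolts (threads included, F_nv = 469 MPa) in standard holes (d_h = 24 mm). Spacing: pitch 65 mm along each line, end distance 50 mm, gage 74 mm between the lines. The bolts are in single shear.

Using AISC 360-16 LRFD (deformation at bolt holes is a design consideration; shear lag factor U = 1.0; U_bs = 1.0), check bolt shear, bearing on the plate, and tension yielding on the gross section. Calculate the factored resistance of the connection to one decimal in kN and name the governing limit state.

Bolt shear: A_b = π(22)²/4 = 380.13 mm². φR_n = 0.75 × 469 × 380.13 × 6 × 1 = 802.3 kN.
Bearing (12 mm plate, F_u = 450 MPa): end bolts L_c = 50 − 24/2 = 38, R_n = min(1.2×38×12×450, 2.4×22×12×450) = 246.24 kN/bolt; interior L_c = 65 − 24 = 41, R_n = 265.68 kN/bolt. φR_n = 0.75 × (2×246.24 + 4×265.68) = 1166.4 kN.
Tension yield (gross): A_g = 239×12 = 2868 mm². φR_n = 0.90 × 345 × 2868 = 890.5 kN.
Governing: min(802.3, 1166.4, 890.5) = 802.3 kN → bolt shear.

802.3 kN (bolt shear governs)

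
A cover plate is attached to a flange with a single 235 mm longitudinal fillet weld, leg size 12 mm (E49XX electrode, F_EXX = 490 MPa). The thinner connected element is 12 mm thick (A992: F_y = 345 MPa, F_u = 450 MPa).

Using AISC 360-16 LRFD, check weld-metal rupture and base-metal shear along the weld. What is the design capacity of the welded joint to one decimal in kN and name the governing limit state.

439.6 kN (weld metal governs)

Weld metal: throat = 0.707×12 = 8.484 mm, L = 235 mm. φR_n = 0.75 × 0.6 × 490 × 8.484 × 235 = 439.6 kN.
Base metal shear (12 mm plate): yield φR_n = 1.0×0.6×345×12×235 = 583.7 kN; rupture φR_n = 0.75×0.6×450×12×235 = 571.1 kN; take 571.1 kN (rupture).
Governing: min(439.6, 571.1) = 439.6 kN → weld metal.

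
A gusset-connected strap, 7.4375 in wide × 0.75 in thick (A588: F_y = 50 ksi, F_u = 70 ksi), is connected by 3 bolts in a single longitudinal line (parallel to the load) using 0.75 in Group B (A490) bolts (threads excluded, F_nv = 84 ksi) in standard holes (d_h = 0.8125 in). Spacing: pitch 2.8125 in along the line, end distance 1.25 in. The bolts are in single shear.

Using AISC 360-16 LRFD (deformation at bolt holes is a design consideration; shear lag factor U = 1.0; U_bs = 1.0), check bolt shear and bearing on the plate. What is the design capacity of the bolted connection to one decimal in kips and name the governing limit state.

Bolt shear: A_b = π(0.75)²/4 = 0.44179 in². φR_n = 0.75 × 84 × 0.44179 × 3 × 1 = 83.5 kips.
Bearing (0.75 in plate, F_u = 70 ksi): end bolts L_c = 1.25 − 0.8125/2 = 0.84375, R_n = min(1.2×0.84375×0.75×70, 2.4×0.75×0.75×70) = 53.156 kips/bolt; interior L_c = 2.8125 − 0.8125 = 2, R_n = 94.5 kips/bolt. φR_n = 0.75 × (1×53.156 + 2×94.5) = 181.6 kips.
Governing: min(83.5, 181.6) = 83.5 kips → bolt shear.

83.5 kips (bolt shear governs)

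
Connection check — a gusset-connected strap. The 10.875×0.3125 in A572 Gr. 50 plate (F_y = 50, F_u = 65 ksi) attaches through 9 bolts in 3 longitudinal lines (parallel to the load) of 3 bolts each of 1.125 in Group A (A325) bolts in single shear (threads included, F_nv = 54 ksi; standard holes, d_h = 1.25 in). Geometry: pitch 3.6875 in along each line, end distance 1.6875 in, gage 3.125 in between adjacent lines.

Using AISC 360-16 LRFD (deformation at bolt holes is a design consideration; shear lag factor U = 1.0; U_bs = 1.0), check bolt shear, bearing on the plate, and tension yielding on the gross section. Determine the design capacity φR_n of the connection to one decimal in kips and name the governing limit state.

152.9 kips (gross-section yield governs)

Bolt shear: A_b = π(1.125)²/4 = 0.99402 in². φR_n = 0.75 × 54 × 0.99402 × 9 × 1 = 362.3 kips.
Bearing (0.3125 in plate, F_u = 65 ksi): end bolts L_c = 1.6875 − 1.25/2 = 1.0625, R_n = min(1.2×1.0625×0.3125×65, 2.4×1.125×0.3125×65) = 25.898 kips/bolt; interior L_c = 3.6875 − 1.25 = 2.4375, R_n = 54.844 kips/bolt. φR_n = 0.75 × (3×25.898 + 6×54.844) = 305.1 kips.
Tension yield (gross): A_g = 10.875×0.3125 = 3.3984 in². φR_n = 0.90 × 50 × 3.3984 = 152.9 kips.
Governing: min(362.3, 305.1, 152.9) = 152.9 kips → gross-section yield.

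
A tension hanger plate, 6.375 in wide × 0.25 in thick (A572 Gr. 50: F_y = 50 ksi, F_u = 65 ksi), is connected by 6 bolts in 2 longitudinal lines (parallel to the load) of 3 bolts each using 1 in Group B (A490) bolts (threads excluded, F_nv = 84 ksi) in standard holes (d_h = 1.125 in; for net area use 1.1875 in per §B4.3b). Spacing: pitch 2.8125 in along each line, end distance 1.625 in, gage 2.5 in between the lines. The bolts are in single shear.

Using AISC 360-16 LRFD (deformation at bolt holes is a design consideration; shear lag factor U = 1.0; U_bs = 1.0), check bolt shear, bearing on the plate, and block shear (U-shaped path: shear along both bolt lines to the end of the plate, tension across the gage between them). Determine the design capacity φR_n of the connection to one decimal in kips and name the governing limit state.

Bolt shear: A_b = π(1)²/4 = 0.7854 in². φR_n = 0.75 × 84 × 0.7854 × 6 × 1 = 296.9 kips.
Bearing (0.25 in plate, F_u = 65 ksi): end bolts L_c = 1.625 − 1.125/2 = 1.0625, R_n = min(1.2×1.0625×0.25×65, 2.4×1×0.25×65) = 20.719 kips/bolt; interior L_c = 2.8125 − 1.125 = 1.6875, R_n = 32.906 kips/bolt. φR_n = 0.75 × (2×20.719 + 4×32.906) = 129.8 kips.
Block shear: shear path 2×[1.625+2×2.8125] = 2×7.25 in, A_gv = 3.625, A_nv = 2×(7.25 − 2.5×1.1875)×0.25 = 2.1406 in²; tension across gage: (2.5 − 1×1.1875)×0.25 = 0.32813 in². R_n = min(0.6×65×2.1406, 0.6×50×3.625) + 1.0×65×0.32813 = min(83.483, 108.75) + 21.328 = 104.81 kips. φR_n = 0.75 × 104.81 = 78.6 kips.
Governing: min(296.9, 129.8, 78.6) = 78.6 kips → block shear.

78.6 kips (block shear governs)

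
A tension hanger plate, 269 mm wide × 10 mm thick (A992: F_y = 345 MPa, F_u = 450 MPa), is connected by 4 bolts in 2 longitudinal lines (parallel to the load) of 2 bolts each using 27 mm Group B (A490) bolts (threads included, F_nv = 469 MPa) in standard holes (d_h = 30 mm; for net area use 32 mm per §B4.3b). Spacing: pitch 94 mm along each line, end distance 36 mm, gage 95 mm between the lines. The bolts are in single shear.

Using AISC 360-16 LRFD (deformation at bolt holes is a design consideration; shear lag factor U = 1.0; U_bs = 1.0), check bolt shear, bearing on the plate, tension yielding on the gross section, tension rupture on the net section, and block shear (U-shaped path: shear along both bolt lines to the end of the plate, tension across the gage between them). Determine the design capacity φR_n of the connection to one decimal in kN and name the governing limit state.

544.7 kN (block shear governs)

Bolt shear: A_b = π(27)²/4 = 572.56 mm². φR_n = 0.75 × 469 × 572.56 × 4 × 1 = 805.6 kN.
Bearing (10 mm plate, F_u = 450 MPa): end bolts L_c = 36 − 30/2 = 21, R_n = min(1.2×21×10×450, 2.4×27×10×450) = 113.4 kN/bolt; interior L_c = 94 − 30 = 64, R_n = 291.6 kN/bolt. φR_n = 0.75 × (2×113.4 + 2×291.6) = 607.5 kN.
Tension yield (gross): A_g = 269×10 = 2690 mm². φR_n = 0.90 × 345 × 2690 = 835.2 kN.
Tension rupture (net): A_n = (269 − 2×32)×10 = 2050 mm² (U = 1.0, A_e = A_n). φR_n = 0.75 × 450 × 2050 = 691.9 kN.
Block shear: shear path 2×[36+1×94] = 2×130 mm, A_gv = 2600, A_nv = 2×(130 − 1.5×32)×10 = 1640 mm²; tension across gage: (95 − 1×32)×10 = 630 mm². R_n = min(0.6×450×1640, 0.6×345×2600) + 1.0×450×630 = min(442.8, 538.2) + 283.5 = 726.3 kN. φR_n = 0.75 × 726.3 = 544.7 kN.
Governing: min(805.6, 607.5, 835.2, 691.9, 544.7) = 544.7 kN → block shear.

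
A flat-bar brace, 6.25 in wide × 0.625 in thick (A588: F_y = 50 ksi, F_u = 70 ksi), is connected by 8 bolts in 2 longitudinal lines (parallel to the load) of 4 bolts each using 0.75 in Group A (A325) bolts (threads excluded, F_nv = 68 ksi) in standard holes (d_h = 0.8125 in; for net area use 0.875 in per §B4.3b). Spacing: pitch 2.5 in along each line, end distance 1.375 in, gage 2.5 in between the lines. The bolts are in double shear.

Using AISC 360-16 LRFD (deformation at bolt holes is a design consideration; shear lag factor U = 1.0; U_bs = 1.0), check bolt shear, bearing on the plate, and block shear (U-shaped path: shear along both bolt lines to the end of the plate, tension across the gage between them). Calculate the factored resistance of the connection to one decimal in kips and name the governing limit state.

Bolt shear: A_b = π(0.75)²/4 = 0.44179 in². φR_n = 0.75 × 68 × 0.44179 × 8 × 2 = 360.5 kips.
Bearing (0.625 in plate, F_u = 70 ksi): end bolts L_c = 1.375 − 0.8125/2 = 0.96875, R_n = min(1.2×0.96875×0.625×70, 2.4×0.75×0.625×70) = 50.859 kips/bolt; interior L_c = 2.5 − 0.8125 = 1.6875, R_n = 78.75 kips/bolt. φR_n = 0.75 × (2×50.859 + 6×78.75) = 430.7 kips.
Block shear: shear path 2×[1.375+3×2.5] = 2×8.875 in, A_gv = 11.094, A_nv = 2×(8.875 − 3.5×0.875)×0.625 = 7.2656 in²; tension across gage: (2.5 − 1×0.875)×0.625 = 1.0156 in². R_n = min(0.6×70×7.2656, 0.6×50×11.094) + 1.0×70×1.0156 = min(305.16, 332.82) + 71.092 = 376.25 kips. φR_n = 0.75 × 376.25 = 282.2 kips.
Governing: min(360.5, 430.7, 282.2) = 282.2 kips → block shear.

282.2 kips (block shear governs)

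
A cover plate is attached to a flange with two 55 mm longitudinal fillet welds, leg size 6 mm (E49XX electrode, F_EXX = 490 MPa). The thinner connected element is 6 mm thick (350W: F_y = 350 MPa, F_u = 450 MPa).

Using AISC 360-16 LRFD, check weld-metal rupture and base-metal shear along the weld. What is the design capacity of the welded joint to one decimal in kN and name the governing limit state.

Weld metal: throat = 0.707×6 = 4.242 mm, L = 2×55 = 110 mm. φR_n = 0.75 × 0.6 × 490 × 4.242 × 110 = 102.9 kN.
Base metal shear (6 mm plate): yield φR_n = 1.0×0.6×350×6×110 = 138.6 kN; rupture φR_n = 0.75×0.6×450×6×110 = 133.7 kN; take 133.7 kN (rupture).
Governing: min(102.9, 133.7) = 102.9 kN → weld metal.

102.9 kN (weld metal governs)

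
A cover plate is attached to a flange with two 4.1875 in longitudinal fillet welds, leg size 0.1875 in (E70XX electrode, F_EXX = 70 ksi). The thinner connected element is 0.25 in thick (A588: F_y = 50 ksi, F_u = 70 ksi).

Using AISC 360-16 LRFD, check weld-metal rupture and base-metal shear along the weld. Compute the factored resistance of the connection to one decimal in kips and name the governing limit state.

35.0 kips (weld metal governs)

Weld metal: throat = 0.707×0.1875 = 0.13256 in, L = 2×4.1875 = 8.375 in. φR_n = 0.75 × 0.6 × 70 × 0.13256 × 8.375 = 35.0 kips.
Base metal shear (0.25 in plate): yield φR_n = 1.0×0.6×50×0.25×8.375 = 62.8 kips; rupture φR_n = 0.75×0.6×70×0.25×8.375 = 66.0 kips; take 62.8 kips (yield).
Governing: min(35.0, 62.8) = 35.0 kips → weld metal.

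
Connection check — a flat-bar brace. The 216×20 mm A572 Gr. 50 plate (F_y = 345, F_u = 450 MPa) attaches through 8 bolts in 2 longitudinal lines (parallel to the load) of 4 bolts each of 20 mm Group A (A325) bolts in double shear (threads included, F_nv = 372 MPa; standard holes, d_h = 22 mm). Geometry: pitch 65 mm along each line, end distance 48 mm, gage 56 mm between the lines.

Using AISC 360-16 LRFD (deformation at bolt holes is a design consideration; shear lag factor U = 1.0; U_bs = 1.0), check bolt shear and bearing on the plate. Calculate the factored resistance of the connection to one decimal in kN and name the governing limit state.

1402.4 kN (bolt shear governs)

Bolt shear: A_b = π(20)²/4 = 314.16 mm². φR_n = 0.75 × 372 × 314.16 × 8 × 2 = 1402.4 kN.
Bearing (20 mm plate, F_u = 450 MPa): end bolts L_c = 48 − 22/2 = 37, R_n = min(1.2×37×20×450, 2.4×20×20×450) = 399.6 kN/bolt; interior L_c = 65 − 22 = 43, R_n = 432 kN/bolt. φR_n = 0.75 × (2×399.6 + 6×432) = 2543.4 kN.
Governing: min(1402.4, 2543.4) = 1402.4 kN → bolt shear.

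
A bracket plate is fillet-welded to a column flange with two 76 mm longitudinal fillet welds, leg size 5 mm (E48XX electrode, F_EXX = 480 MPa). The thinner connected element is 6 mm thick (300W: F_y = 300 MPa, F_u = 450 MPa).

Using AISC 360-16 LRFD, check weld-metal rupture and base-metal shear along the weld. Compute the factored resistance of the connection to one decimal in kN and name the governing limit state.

116.1 kN (weld metal governs)

Weld metal: throat = 0.707×5 = 3.535 mm, L = 2×76 = 152 mm. φR_n = 0.75 × 0.6 × 480 × 3.535 × 152 = 116.1 kN.
Base metal shear (6 mm plate): yield φR_n = 1.0×0.6×300×6×152 = 164.2 kN; rupture φR_n = 0.75×0.6×450×6×152 = 184.7 kN; take 164.2 kN (yield).
Governing: min(116.1, 164.2) = 116.1 kN → weld metal.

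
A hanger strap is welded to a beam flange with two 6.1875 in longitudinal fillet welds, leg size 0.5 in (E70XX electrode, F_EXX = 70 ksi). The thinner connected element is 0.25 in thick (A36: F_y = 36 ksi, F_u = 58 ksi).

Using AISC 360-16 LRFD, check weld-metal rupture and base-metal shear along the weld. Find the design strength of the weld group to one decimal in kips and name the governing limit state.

Weld metal: throat = 0.707×0.5 = 0.3535 in, L = 2×6.1875 = 12.375 in. φR_n = 0.75 × 0.6 × 70 × 0.3535 × 12.375 = 137.8 kips.
Base metal shear (0.25 in plate): yield φR_n = 1.0×0.6×36×0.25×12.375 = 66.8 kips; rupture φR_n = 0.75×0.6×58×0.25×12.375 = 80.7 kips; take 66.8 kips (yield).
Governing: min(137.8, 66.8) = 66.8 kips → base-metal shear.

66.8 kips (base-metal shear governs)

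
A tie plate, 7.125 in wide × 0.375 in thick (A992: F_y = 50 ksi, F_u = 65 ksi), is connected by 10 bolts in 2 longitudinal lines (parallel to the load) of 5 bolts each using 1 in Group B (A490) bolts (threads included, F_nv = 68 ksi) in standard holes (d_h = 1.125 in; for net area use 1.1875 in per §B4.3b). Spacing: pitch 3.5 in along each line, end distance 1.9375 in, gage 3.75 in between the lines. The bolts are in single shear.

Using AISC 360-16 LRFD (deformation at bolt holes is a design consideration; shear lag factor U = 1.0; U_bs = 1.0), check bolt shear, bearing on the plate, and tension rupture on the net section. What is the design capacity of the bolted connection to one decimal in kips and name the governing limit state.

Bolt shear: A_b = π(1)²/4 = 0.7854 in². φR_n = 0.75 × 68 × 0.7854 × 10 × 1 = 400.6 kips.
Bearing (0.375 in plate, F_u = 65 ksi): end bolts L_c = 1.9375 − 1.125/2 = 1.375, R_n = min(1.2×1.375×0.375×65, 2.4×1×0.375×65) = 40.219 kips/bolt; interior L_c = 3.5 − 1.125 = 2.375, R_n = 58.5 kips/bolt. φR_n = 0.75 × (2×40.219 + 8×58.5) = 411.3 kips.
Tension rupture (net): A_n = (7.125 − 2×1.1875)×0.375 = 1.7813 in² (U = 1.0, A_e = A_n). φR_n = 0.75 × 65 × 1.7813 = 86.8 kips.
Governing: min(400.6, 411.3, 86.8) = 86.8 kips → net-section rupture.

86.8 kips (net-section rupture governs)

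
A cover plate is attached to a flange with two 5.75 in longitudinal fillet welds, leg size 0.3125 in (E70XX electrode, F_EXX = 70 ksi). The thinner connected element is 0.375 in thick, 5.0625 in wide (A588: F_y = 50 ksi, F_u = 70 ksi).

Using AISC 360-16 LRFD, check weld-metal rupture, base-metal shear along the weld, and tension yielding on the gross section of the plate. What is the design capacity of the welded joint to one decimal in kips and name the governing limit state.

80.0 kips (weld metal governs)

Weld metal: throat = 0.707×0.3125 = 0.22094 in, L = 2×5.75 = 11.5 in. φR_n = 0.75 × 0.6 × 70 × 0.22094 × 11.5 = 80.0 kips.
Base metal shear (0.375 in plate): yield φR_n = 1.0×0.6×50×0.375×11.5 = 129.4 kips; rupture φR_n = 0.75×0.6×70×0.375×11.5 = 135.8 kips; take 129.4 kips (yield).
Tension yield (gross): A_g = 5.0625×0.375 = 1.8984 in². φR_n = 0.90 × 50 × 1.8984 = 85.4 kips.
Governing: min(80.0, 129.4, 85.4) = 80.0 kips → weld metal.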